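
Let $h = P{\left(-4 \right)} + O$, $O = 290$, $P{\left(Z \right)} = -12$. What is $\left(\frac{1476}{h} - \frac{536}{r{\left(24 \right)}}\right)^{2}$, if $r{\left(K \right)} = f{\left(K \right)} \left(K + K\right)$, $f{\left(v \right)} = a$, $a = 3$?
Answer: $\frac{15768841}{6260004} \approx 2.519$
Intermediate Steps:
$f{\left(v \right)} = 3$
$r{\left(K \right)} = 6 K$ ($r{\left(K \right)} = 3 \left(K + K\right) = 3 \cdot 2 K = 6 K$)
$h = 278$ ($h = -12 + 290 = 278$)
$\left(\frac{1476}{h} - \frac{536}{r{\left(24 \right)}}\right)^{2} = \left(\frac{1476}{278} - \frac{536}{6 \cdot 24}\right)^{2} = \left(1476 \cdot \frac{1}{278} - \frac{536}{144}\right)^{2} = \left(\frac{738}{139} - \frac{67}{18}\right)^{2} = \left(\frac{3971}{2502}\right)^{2} = \frac{15768841}{6260004}$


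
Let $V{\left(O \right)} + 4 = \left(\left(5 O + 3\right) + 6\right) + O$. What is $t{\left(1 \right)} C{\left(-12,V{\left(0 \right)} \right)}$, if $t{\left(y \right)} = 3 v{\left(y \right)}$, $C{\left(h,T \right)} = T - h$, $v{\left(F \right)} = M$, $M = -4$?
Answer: $-204$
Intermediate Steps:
$v{\left(F \right)} = -4$
$V{\left(O \right)} = 5 + 6 O$ ($V{\left(O \right)} = -4 + \left(\left(\left(5 O + 3\right) + 6\right) + O\right) = -4 + \left(\left(\left(3 + 5 O\right) + 6\right) + O\right) = -4 + \left(\left(9 + 5 O\right) + O\right) = -4 + \left(9 + 6 O\right) = 5 + 6 O$)
$t{\left(y \right)} = -12$ ($t{\left(y \right)} = 3 \left(-4\right) = -12$)
$t{\left(1 \right)} C{\left(-12,V{\left(0 \right)} \right)} = - 12 \left(\left(5 + 6 \cdot 0\right) - -12\right) = - 12 \left(\left(5 + 0\right) + 12\right) = - 12 \left(5 + 12\right) = \left(-12\right) 17 = -204$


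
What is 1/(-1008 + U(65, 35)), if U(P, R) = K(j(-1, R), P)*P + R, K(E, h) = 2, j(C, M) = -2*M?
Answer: -1/843 ≈ -0.0011862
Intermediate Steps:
U(P, R) = R + 2*P (U(P, R) = 2*P + R = R + 2*P)
1/(-1008 + U(65, 35)) = 1/(-1008 + (35 + 2*65)) = 1/(-1008 + (35 + 130)) = 1/(-1008 + 165) = 1/(-843) = -1/843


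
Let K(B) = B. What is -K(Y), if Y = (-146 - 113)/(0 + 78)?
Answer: 259/78 ≈ 3.3205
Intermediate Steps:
Y = -259/78 ≈ -3.3205
-K(Y) = -1*(-259/78) = 259/78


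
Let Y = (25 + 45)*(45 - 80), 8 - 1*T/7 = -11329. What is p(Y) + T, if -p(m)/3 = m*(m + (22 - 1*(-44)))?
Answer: -17443041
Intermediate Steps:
T = 79359 (T = 56 - 7*(-11329) = 56 + 79303 = 79359)
Y = -2450 (Y = 70*(-35) = -2450)
p(m) = -3*m*(66 + m) (p(m) = -3*m*(m + (22 - 1*(-44))) = -3*m*(m + (22 + 44)) = -3*m*(m + 66) = -3*m*(66 + m))
p(Y) + T = -3*(-2450)*(66 - 2450) + 79359 = -3*(-2450)*(-2384) + 79359 = -17522400 + 79359 = -17443041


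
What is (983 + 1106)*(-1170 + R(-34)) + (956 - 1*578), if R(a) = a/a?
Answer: -2441663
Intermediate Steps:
R(a) = 1
(983 + 1106)*(-1170 + R(-34)) + (956 - 1*578) = (983 + 1106)*(-1170 + 1) + (956 - 1*578) = 2089*(-1169) + (956 - 578) = -2442041 + 378 = -2441663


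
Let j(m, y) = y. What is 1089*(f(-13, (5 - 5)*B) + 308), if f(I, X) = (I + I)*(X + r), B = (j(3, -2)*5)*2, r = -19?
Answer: 873378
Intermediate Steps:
B = -20 (B = -2*5*2 = -10*2 = -20)
f(I, X) = 2*I*(-19 + X) (f(I, X) = (I + I)*(X - 19) = (2*I)*(-19 + X) = 2*I*(-19 + X))
1089*(f(-13, (5 - 5)*B) + 308) = 1089*(2*(-13)*(-19 + (5 - 5)*(-20)) + 308) = 1089*(2*(-13)*(-19 + 0*(-20)) + 308) = 1089*(2*(-13)*(-19 + 0) + 308) = 1089*(2*(-13)*(-19) + 308) = 1089*(494 + 308) = 1089*802 = 873378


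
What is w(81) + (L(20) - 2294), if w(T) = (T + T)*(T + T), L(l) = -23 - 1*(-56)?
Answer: 23983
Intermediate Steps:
L(l) = 33 (L(l) = -23 + 56 = 33)
w(T) = 4*T**2 (w(T) = (2*T)*(2*T) = 4*T**2)
w(81) + (L(20) - 2294) = 4*81**2 + (33 - 2294) = 4*6561 - 2261 = 26244 - 2261 = 23983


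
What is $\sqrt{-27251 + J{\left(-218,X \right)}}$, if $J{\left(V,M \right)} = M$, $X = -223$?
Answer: $i \sqrt{27474} \approx 165.75 i$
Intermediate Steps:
$\sqrt{-27251 + J{\left(-218,X \right)}} = \sqrt{-27251 - 223} = \sqrt{-27474} = i \sqrt{27474}$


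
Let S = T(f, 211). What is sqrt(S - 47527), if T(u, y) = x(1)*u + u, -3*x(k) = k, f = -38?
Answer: I*sqrt(427971)/3 ≈ 218.06*I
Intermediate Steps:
x(k) = -k/3
T(u, y) = 2*u/3 (T(u, y) = (-1/3*1)*u + u = -u/3 + u = 2*u/3)
S = -76/3 (S = (2/3)*(-38) = -76/3 ≈ -25.333)
sqrt(S - 47527) = sqrt(-76/3 - 47527) = sqrt(-142657/3) = I*sqrt(427971)/3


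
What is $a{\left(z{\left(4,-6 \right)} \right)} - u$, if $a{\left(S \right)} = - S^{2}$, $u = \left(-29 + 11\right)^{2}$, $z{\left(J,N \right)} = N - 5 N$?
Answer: $-900$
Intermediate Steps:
$z{\left(J,N \right)} = - 4 N$
$u = 324$ ($u = \left(-18\right)^{2} = 324$)
$a{\left(z{\left(4,-6 \right)} \right)} - u = - \left(\left(-4\right) \left(-6\right)\right)^{2} - 324 = - 24^{2} - 324 = \left(-1\right) 576 - 324 = -576 - 324 = -900$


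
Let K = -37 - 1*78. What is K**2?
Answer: 13225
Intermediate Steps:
K = -115 (K = -37 - 78 = -115)
K**2 = (-115)**2 = 13225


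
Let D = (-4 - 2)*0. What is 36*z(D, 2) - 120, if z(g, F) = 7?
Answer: 132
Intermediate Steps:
D = 0 (D = -6*0 = 0)
36*z(D, 2) - 120 = 36*7 - 120 = 252 - 120 = 132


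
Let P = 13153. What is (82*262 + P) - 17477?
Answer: 17160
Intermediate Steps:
(82*262 + P) - 17477 = (82*262 + 13153) - 17477 = (21484 + 13153) - 17477 = 34637 - 17477 = 17160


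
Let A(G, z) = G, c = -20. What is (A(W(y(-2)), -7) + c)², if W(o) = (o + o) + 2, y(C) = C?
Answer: 484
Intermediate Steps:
W(o) = 2 + 2*o (W(o) = 2*o + 2 = 2 + 2*o)
(A(W(y(-2)), -7) + c)² = ((2 + 2*(-2)) - 20)² = ((2 - 4) - 20)² = (-2 - 20)² = (-22)² = 484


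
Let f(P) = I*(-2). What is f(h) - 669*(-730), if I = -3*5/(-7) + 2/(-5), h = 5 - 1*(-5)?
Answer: 17092828/35 ≈ 4.8837e+5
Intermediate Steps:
h = 10 (h = 5 + 5 = 10)
I = 61/35 (I = -15*(-1/7) + 2*(-1/5) = 15/7 - 2/5 = 61/35 ≈ 1.7429)
f(P) = -122/35 (f(P) = (61/35)*(-2) = -122/35)
f(h) - 669*(-730) = -122/35 - 669*(-730) = -122/35 + 488370 = 17092828/35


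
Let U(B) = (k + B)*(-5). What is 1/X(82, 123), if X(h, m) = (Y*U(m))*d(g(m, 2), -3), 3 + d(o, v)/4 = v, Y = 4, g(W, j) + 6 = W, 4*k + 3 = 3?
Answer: 1/59040 ≈ 1.6938e-5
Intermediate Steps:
k = 0 (k = -¾ + (¼)*3 = -¾ + ¾ = 0)
g(W, j) = -6 + W
d(o, v) = -12 + 4*v
U(B) = -5*B (U(B) = (0 + B)*(-5) = B*(-5) = -5*B)
X(h, m) = 480*m (X(h, m) = (4*(-5*m))*(-12 + 4*(-3)) = (-20*m)*(-12 - 12) = -20*m*(-24) = 480*m)
1/X(82, 123) = 1/(480*123) = 1/59040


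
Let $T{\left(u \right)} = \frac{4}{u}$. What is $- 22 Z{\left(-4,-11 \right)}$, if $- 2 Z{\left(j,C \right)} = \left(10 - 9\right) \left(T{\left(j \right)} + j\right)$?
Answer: $-55$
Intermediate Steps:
$Z{\left(j,C \right)} = - \frac{2}{j} - \frac{j}{2}$ ($Z{\left(j,C \right)} = - \frac{\left(10 - 9\right) \left(\frac{4}{j} + j\right)}{2} = - \frac{1 \left(j + \frac{4}{j}\right)}{2} = - \frac{j + \frac{4}{j}}{2} = - \frac{2}{j} - \frac{j}{2}$)
$- 22 Z{\left(-4,-11 \right)} = - 22 \left(- \frac{2}{-4} - -2\right) = - 22 \left(\left(-2\right) \left(- \frac{1}{4}\right) + 2\right) = - 22 \left(\frac{1}{2} + 2\right) = \left(-22\right) \frac{5}{2} = -55$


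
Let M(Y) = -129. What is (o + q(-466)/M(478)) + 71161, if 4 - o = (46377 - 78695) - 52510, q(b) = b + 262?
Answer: 6707767/43 ≈ 1.5599e+5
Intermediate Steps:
q(b) = 262 + b
o = 84832 (o = 4 - ((46377 - 78695) - 52510) = 4 - (-32318 - 52510) = 4 - 1*(-84828) = 4 + 84828 = 84832)
(o + q(-466)/M(478)) + 71161 = (84832 + (262 - 466)/(-129)) + 71161 = (84832 - 204*(-1/129)) + 71161 = (84832 + 68/43) + 71161 = 3647844/43 + 71161 = 6707767/43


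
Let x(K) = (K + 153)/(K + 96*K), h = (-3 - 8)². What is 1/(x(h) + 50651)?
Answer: 11737/594491061 ≈ 1.9743e-5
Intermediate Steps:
h = 121 (h = (-11)² = 121)
x(K) = (153 + K)/(97*K) (x(K) = (153 + K)/((97*K)) = (153 + K)*(1/(97*K)) = (153 + K)/(97*K))
1/(x(h) + 50651) = 1/((1/97)*(153 + 121)/121 + 50651) = 1/((1/97)*(1/121)*274 + 50651) = 1/(274/11737 + 50651) = 1/(594491061/11737) = 11737/594491061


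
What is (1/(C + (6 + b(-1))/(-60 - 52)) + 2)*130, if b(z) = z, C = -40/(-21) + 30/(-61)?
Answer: 1991236/5609 ≈ 355.01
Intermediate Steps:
C = 1810/1281 (C = -40*(-1/21) + 30*(-1/61) = 40/21 - 30/61 = 1810/1281 ≈ 1.4130)
(1/(C + (6 + b(-1))/(-60 - 52)) + 2)*130 = (1/(1810/1281 + (6 - 1)/(-60 - 52)) + 2)*130 = (1/(1810/1281 + 5/(-112)) + 2)*130 = (1/(1810/1281 + 5*(-1/112)) + 2)*130 = (1/(1810/1281 - 5/112) + 2)*130 = (1/(28045/20496) + 2)*130 = (20496/28045 + 2)*130 = (76586/28045)*130 = 1991236/5609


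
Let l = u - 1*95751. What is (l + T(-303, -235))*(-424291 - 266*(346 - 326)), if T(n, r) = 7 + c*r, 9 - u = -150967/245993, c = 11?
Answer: 10390520433361523/245993 ≈ 4.2239e+10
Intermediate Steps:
u = 2364904/245993 (u = 9 - (-150967)/245993 = 9 - 1*(-150967/245993) = 9 + 150967/245993 = 2364904/245993 ≈ 9.6137)
l = -23551710839/245993 (l = 2364904/245993 - 1*95751 = 2364904/245993 - 95751 = -23551710839/245993 ≈ -95741.)
T(n, r) = 7 + 11*r
(l + T(-303, -235))*(-424291 - 266*(346 - 326)) = (-23551710839/245993 + (7 + 11*(-235)))*(-424291 - 266*(346 - 326)) = (-23551710839/245993 + (7 - 2585))*(-424291 - 266*20) = (-23551710839/245993 - 2578)*(-424291 - 5320) = -24185880793/245993*(-429611) = 10390520433361523/245993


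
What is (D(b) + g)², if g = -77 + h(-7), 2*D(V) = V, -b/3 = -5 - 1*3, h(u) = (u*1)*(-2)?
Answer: 2601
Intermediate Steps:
h(u) = -2*u (h(u) = u*(-2) = -2*u)
b = 24 (b = -3*(-5 - 1*3) = -3*(-5 - 3) = -3*(-8) = 24)
D(V) = V/2
g = -63 (g = -77 - 2*(-7) = -77 + 14 = -63)
(D(b) + g)² = ((½)*24 - 63)² = (12 - 63)² = (-51)² = 2601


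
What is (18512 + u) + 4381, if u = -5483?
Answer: 17410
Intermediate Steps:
(18512 + u) + 4381 = (18512 - 5483) + 4381 = 13029 + 4381 = 17410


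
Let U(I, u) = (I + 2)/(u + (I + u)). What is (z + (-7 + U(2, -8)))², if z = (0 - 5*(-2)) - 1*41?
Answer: 71824/49 ≈ 1465.8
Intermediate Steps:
U(I, u) = (2 + I)/(I + 2*u)
z = -31 (z = (0 + 10) - 41 = 10 - 41 = -31)
(z + (-7 + U(2, -8)))² = (-31 + (-7 + (2 + 2)/(2 + 2*(-8))))² = (-31 + (-7 + 4/(2 - 16)))² = (-31 + (-7 + 4/(-14)))² = (-31 + (-7 - 1/14*4))² = (-31 + (-7 - 2/7))² = (-31 - 51/7)² = (-268/7)² = 71824/49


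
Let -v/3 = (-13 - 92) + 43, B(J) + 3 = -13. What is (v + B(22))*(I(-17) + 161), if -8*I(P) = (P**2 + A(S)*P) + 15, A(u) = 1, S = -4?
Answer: 85085/4 ≈ 21271.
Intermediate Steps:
B(J) = -16 (B(J) = -3 - 13 = -16)
v = 186 (v = -3*((-13 - 92) + 43) = -3*(-105 + 43) = -3*(-62) = 186)
I(P) = -15/8 - P/8 - P**2/8 (I(P) = -((P**2 + 1*P) + 15)/8 = -((P**2 + P) + 15)/8 = -((P + P**2) + 15)/8 = -(15 + P + P**2)/8 = -15/8 - P/8 - P**2/8)
(v + B(22))*(I(-17) + 161) = (186 - 16)*((-15/8 - 1/8*(-17) - 1/8*(-17)**2) + 161) = 170*((-15/8 + 17/8 - 1/8*289) + 161) = 170*((-15/8 + 17/8 - 289/8) + 161) = 170*(-287/8 + 161) = 170*(1001/8) = 85085/4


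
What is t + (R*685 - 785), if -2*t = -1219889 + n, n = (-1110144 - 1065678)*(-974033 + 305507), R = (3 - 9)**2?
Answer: -1454592310733/2 ≈ -7.2730e+11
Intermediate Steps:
R = 36 (R = (-6)**2 = 36)
n = 1454593578372 (n = -2175822*(-668526) = 1454593578372)
t = -1454592358483/2 (t = -(-1219889 + 1454593578372)/2 = -1/2*1454592358483 = -1454592358483/2 ≈ -7.2730e+11)
t + (R*685 - 785) = -1454592358483/2 + (36*685 - 785) = -1454592358483/2 + (24660 - 785) = -1454592358483/2 + 23875 = -1454592310733/2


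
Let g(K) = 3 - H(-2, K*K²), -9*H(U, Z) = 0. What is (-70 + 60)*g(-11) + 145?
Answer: 115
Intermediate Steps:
H(U, Z) = 0 (H(U, Z) = -⅑*0 = 0)
g(K) = 3 (g(K) = 3 - 1*0 = 3 + 0 = 3)
(-70 + 60)*g(-11) + 145 = (-70 + 60)*3 + 145 = -10*3 + 145 = -30 + 145 = 115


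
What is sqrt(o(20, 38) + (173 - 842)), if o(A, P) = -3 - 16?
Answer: 4*I*sqrt(43) ≈ 26.23*I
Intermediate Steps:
o(A, P) = -19
sqrt(o(20, 38) + (173 - 842)) = sqrt(-19 + (173 - 842)) = sqrt(-19 - 669) = sqrt(-688) = 4*I*sqrt(43)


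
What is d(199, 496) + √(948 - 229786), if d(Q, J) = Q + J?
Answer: 695 + I*√228838 ≈ 695.0 + 478.37*I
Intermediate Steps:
d(Q, J) = J + Q
d(199, 496) + √(948 - 229786) = (496 + 199) + √(948 - 229786) = 695 + √(-228838) = 695 + I*√228838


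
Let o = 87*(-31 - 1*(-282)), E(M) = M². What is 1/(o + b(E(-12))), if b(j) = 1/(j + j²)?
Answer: 20880/455956561 ≈ 4.5794e-5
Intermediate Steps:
o = 21837 (o = 87*(-31 + 282) = 87*251 = 21837)
1/(o + b(E(-12))) = 1/(21837 + 1/(((-12)²)*(1 + (-12)²))) = 1/(21837 + 1/(144*(1 + 144))) = 1/(21837 + (1/144)/145) = 1/(21837 + (1/144)*(1/145)) = 1/(21837 + 1/20880) = 1/(455956561/20880) = 20880/455956561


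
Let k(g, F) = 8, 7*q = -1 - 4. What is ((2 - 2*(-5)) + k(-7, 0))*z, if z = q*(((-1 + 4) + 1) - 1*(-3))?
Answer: -100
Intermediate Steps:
q = -5/7 (q = (-1 - 4)/7 = (⅐)*(-5) = -5/7 ≈ -0.71429)
z = -5 (z = -5*(((-1 + 4) + 1) - 1*(-3))/7 = -5*((3 + 1) + 3)/7 = -5*(4 + 3)/7 = -5/7*7 = -5)
((2 - 2*(-5)) + k(-7, 0))*z = ((2 - 2*(-5)) + 8)*(-5) = ((2 + 10) + 8)*(-5) = (12 + 8)*(-5) = 20*(-5) = -100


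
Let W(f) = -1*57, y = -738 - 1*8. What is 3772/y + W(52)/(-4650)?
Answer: -2916213/578150 ≈ -5.0440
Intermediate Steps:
y = -746 (y = -738 - 8 = -746)
W(f) = -57
3772/y + W(52)/(-4650) = 3772/(-746) - 57/(-4650) = 3772*(-1/746) - 57*(-1/4650) = -1886/373 + 19/1550 = -2916213/578150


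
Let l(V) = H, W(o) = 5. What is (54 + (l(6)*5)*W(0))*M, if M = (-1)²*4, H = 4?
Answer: 616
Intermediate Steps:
l(V) = 4
M = 4 (M = 1*4 = 4)
(54 + (l(6)*5)*W(0))*M = (54 + (4*5)*5)*4 = (54 + 20*5)*4 = (54 + 100)*4 = 154*4 = 616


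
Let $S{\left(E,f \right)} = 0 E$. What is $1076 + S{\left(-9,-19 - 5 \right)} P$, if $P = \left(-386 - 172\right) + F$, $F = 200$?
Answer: $1076$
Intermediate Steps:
$S{\left(E,f \right)} = 0$
$P = -358$ ($P = \left(-386 - 172\right) + 200 = -558 + 200 = -358$)
$1076 + S{\left(-9,-19 - 5 \right)} P = 1076 + 0 \left(-358\right) = 1076 + 0 = 1076$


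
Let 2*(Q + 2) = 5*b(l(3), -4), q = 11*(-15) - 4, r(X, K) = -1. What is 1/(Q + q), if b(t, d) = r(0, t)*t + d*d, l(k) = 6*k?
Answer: -1/176 ≈ -0.0056818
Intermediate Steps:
q = -169 (q = -165 - 4 = -169)
b(t, d) = d² - t (b(t, d) = -t + d*d = -t + d² = d² - t)
Q = -7 (Q = -2 + (5*((-4)² - 6*3))/2 = -2 + (5*(16 - 1*18))/2 = -2 + (5*(16 - 18))/2 = -2 + (5*(-2))/2 = -2 + (½)*(-10) = -2 - 5 = -7)
1/(Q + q) = 1/(-7 - 169) = 1/(-176) = -1/176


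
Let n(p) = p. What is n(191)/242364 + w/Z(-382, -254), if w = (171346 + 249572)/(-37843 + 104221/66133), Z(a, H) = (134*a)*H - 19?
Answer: 344886410133926471/438109373768869482732 ≈ 0.00078722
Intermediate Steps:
Z(a, H) = -19 + 134*H*a (Z(a, H) = 134*H*a - 19 = -19 + 134*H*a)
w = -4639428349/417094483 (w = 420918/(-37843 + 104221*(1/66133)) = 420918/(-37843 + 104221/66133) = 420918/(-2502566898/66133) = 420918*(-66133/2502566898) = -4639428349/417094483 ≈ -11.123)
n(191)/242364 + w/Z(-382, -254) = 191/242364 - 4639428349/(417094483*(-19 + 134*(-254)*(-382))) = 191*(1/242364) - 4639428349/(417094483*(-19 + 13001752)) = 191/242364 - 4639428349/417094483/13001733 = 191/242364 - 4639428349/417094483*1/13001733 = 191/242364 - 4639428349/5422951103739039 = 344886410133926471/438109373768869482732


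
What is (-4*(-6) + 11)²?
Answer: 1225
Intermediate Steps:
(-4*(-6) + 11)² = (24 + 11)² = 35² = 1225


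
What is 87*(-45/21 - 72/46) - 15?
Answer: -54354/161 ≈ -337.60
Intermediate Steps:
87*(-45/21 - 72/46) - 15 = 87*(-45*1/21 - 72*1/46) - 15 = 87*(-15/7 - 36/23) - 15 = 87*(-597/161) - 15 = -51939/161 - 15 = -54354/161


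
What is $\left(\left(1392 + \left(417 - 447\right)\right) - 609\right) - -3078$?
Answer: $3831$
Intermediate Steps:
$\left(\left(1392 + \left(417 - 447\right)\right) - 609\right) - -3078 = \left(\left(1392 - 30\right) - 609\right) + 3078 = \left(1362 - 609\right) + 3078 = 753 + 3078 = 3831$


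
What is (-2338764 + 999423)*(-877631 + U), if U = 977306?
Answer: -133498814175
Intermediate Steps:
(-2338764 + 999423)*(-877631 + U) = (-2338764 + 999423)*(-877631 + 977306) = -1339341*99675 = -133498814175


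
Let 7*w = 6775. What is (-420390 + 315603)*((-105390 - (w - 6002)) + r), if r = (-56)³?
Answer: 202427840961/7 ≈ 2.8918e+10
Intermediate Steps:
w = 6775/7 (w = (⅐)*6775 = 6775/7 ≈ 967.86)
r = -175616
(-420390 + 315603)*((-105390 - (w - 6002)) + r) = (-420390 + 315603)*((-105390 - (6775/7 - 6002)) - 175616) = -104787*((-105390 - 1*(-35239/7)) - 175616) = -104787*((-105390 + 35239/7) - 175616) = -104787*(-702491/7 - 175616) = -104787*(-1931803/7) = 202427840961/7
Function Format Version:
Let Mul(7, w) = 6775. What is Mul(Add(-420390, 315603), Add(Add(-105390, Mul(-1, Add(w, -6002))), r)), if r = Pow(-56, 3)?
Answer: Rational(202427840961, 7) ≈ 2.8918e+10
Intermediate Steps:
w = Rational(6775, 7) (w = Mul(Rational(1, 7), 6775) = Rational(6775, 7) ≈ 967.86)
r = -175616
Mul(Add(-420390, 315603), Add(Add(-105390, Mul(-1, Add(w, -6002))), r)) = Mul(Add(-420390, 315603), Add(Add(-105390, Mul(-1, Add(Rational(6775, 7), -6002))), -175616)) = Mul(-104787, Add(Add(-105390, Mul(-1, Rational(-35239, 7))), -175616)) = Mul(-104787, Add(Add(-105390, Rational(35239, 7)), -175616)) = Mul(-104787, Add(Rational(-702491, 7), -175616)) = Mul(-104787, Rational(-1931803, 7)) = Rational(202427840961, 7)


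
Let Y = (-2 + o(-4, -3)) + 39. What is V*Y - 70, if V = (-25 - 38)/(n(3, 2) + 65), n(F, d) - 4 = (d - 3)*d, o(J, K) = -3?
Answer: -6832/67 ≈ -101.97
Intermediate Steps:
n(F, d) = 4 + d*(-3 + d) (n(F, d) = 4 + (d - 3)*d = 4 + (-3 + d)*d = 4 + d*(-3 + d))
Y = 34 (Y = (-2 - 3) + 39 = -5 + 39 = 34)
V = -63/67 (V = (-25 - 38)/((4 + 2**2 - 3*2) + 65) = -63/((4 + 4 - 6) + 65) = -63/(2 + 65) = -63/67 ≈ -0.94030)
V*Y - 70 = -63/67*34 - 70 = -2142/67 - 70 = -6832/67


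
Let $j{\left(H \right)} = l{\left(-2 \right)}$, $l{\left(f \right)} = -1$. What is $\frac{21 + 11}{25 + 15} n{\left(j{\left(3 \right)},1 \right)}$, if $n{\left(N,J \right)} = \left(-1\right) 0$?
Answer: $0$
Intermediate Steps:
$j{\left(H \right)} = -1$
$n{\left(N,J \right)} = 0$
$\frac{21 + 11}{25 + 15} n{\left(j{\left(3 \right)},1 \right)} = \frac{21 + 11}{25 + 15} \cdot 0 = \frac{32}{40} \cdot 0 = 32 \cdot \frac{1}{40} \cdot 0 = \frac{4}{5} \cdot 0 = 0$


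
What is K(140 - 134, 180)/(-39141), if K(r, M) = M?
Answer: -20/4349 ≈ -0.0045988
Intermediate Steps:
K(140 - 134, 180)/(-39141) = 180/(-39141) = 180*(-1/39141) = -20/4349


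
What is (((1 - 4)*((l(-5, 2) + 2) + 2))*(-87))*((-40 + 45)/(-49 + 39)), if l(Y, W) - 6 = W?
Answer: -1566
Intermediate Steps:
l(Y, W) = 6 + W
(((1 - 4)*((l(-5, 2) + 2) + 2))*(-87))*((-40 + 45)/(-49 + 39)) = (((1 - 4)*(((6 + 2) + 2) + 2))*(-87))*((-40 + 45)/(-49 + 39)) = (-3*((8 + 2) + 2)*(-87))*(5/(-10)) = (-3*(10 + 2)*(-87))*(5*(-⅒)) = (-3*12*(-87))*(-½) = -36*(-87)*(-½) = 3132*(-½) = -1566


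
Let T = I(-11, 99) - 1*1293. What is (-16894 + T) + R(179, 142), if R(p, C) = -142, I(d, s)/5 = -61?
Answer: -18634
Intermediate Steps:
I(d, s) = -305 (I(d, s) = 5*(-61) = -305)
T = -1598 (T = -305 - 1*1293 = -305 - 1293 = -1598)
(-16894 + T) + R(179, 142) = (-16894 - 1598) - 142 = -18492 - 142 = -18634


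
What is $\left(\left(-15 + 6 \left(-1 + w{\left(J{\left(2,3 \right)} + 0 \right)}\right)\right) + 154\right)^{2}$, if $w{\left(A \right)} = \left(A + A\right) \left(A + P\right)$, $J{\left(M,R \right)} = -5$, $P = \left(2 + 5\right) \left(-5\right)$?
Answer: $6416089$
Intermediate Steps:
$P = -35$ ($P = 7 \left(-5\right) = -35$)
$w{\left(A \right)} = 2 A \left(-35 + A\right)$ ($w{\left(A \right)} = \left(A + A\right) \left(A - 35\right) = 2 A \left(-35 + A\right)$)
$\left(\left(-15 + 6 \left(-1 + w{\left(J{\left(2,3 \right)} + 0 \right)}\right)\right) + 154\right)^{2} = \left(\left(-15 + 6 \left(-1 + 2 \left(-5 + 0\right) \left(-35 + \left(-5 + 0\right)\right)\right)\right) + 154\right)^{2} = \left(\left(-15 + 6 \left(-1 + 2 \left(-5\right) \left(-35 - 5\right)\right)\right) + 154\right)^{2} = \left(\left(-15 + 6 \left(-1 + 2 \left(-5\right) \left(-40\right)\right)\right) + 154\right)^{2} = \left(\left(-15 + 6 \left(-1 + 400\right)\right) + 154\right)^{2} = \left(\left(-15 + 6 \cdot 399\right) + 154\right)^{2} = \left(\left(-15 + 2394\right) + 154\right)^{2} = \left(2379 + 154\right)^{2} = 2533^{2} = 6416089$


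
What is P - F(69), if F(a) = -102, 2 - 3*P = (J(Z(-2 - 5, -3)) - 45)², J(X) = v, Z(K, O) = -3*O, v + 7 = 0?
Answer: -2396/3 ≈ -798.67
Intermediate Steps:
v = -7 (v = -7 + 0 = -7)
J(X) = -7
P = -2702/3 (P = ⅔ - (-7 - 45)²/3 = ⅔ - ⅓*(-52)² = ⅔ - ⅓*2704 = ⅔ - 2704/3 = -2702/3 ≈ -900.67)
P - F(69) = -2702/3 - 1*(-102) = -2702/3 + 102 = -2396/3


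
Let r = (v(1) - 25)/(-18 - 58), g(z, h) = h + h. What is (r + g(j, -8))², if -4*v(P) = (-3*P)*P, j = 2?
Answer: 22724289/92416 ≈ 245.89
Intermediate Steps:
v(P) = 3*P²/4 (v(P) = -(-3*P)*P/4 = -(-3)*P²/4 = 3*P²/4)
g(z, h) = 2*h
r = 97/304 (r = ((¾)*1² - 25)/(-18 - 58) = ((¾)*1 - 25)/(-76) = (¾ - 25)*(-1/76) = -97/4*(-1/76) = 97/304 ≈ 0.31908)
(r + g(j, -8))² = (97/304 + 2*(-8))² = (97/304 - 16)² = (-4767/304)² = 22724289/92416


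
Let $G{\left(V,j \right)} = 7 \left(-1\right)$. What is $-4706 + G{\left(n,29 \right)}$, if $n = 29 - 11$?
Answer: $-4713$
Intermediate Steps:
$n = 18$
$G{\left(V,j \right)} = -7$
$-4706 + G{\left(n,29 \right)} = -4706 - 7 = -4713$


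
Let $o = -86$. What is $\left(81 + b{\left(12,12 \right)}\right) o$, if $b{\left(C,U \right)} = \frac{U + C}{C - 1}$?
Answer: $- \frac{78690}{11} \approx -7153.6$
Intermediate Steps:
$b{\left(C,U \right)} = \frac{C + U}{-1 + C}$
$\left(81 + b{\left(12,12 \right)}\right) o = \left(81 + \frac{12 + 12}{-1 + 12}\right) \left(-86\right) = \left(81 + \frac{1}{11} \cdot 24\right) \left(-86\right) = \left(81 + \frac{24}{11}\right) \left(-86\right) = \frac{915}{11} \left(-86\right) = - \frac{78690}{11}$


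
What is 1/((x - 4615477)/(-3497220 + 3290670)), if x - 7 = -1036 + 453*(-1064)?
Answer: 103275/2549249 ≈ 0.040512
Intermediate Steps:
x = -483021 (x = 7 + (-1036 + 453*(-1064)) = 7 + (-1036 - 481992) = 7 - 483028 = -483021)
1/((x - 4615477)/(-3497220 + 3290670)) = 1/((-483021 - 4615477)/(-3497220 + 3290670)) = 1/(-5098498/(-206550)) = 1/(-5098498*(-1/206550)) = 1/(2549249/103275) = 103275/2549249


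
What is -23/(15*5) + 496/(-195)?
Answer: -2779/975 ≈ -2.8503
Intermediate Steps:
-23/(15*5) + 496/(-195) = -23/75 + 496*(-1/195) = -23*1/75 - 496/195 = -23/75 - 496/195 = -2779/975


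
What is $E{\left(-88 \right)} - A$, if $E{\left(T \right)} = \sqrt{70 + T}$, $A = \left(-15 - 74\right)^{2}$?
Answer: $-7921 + 3 i \sqrt{2} \approx -7921.0 + 4.2426 i$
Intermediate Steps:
$A = 7921$ ($A = \left(-89\right)^{2} = 7921$)
$E{\left(-88 \right)} - A = \sqrt{70 - 88} - 7921 = \sqrt{-18} - 7921 = 3 i \sqrt{2} - 7921 = -7921 + 3 i \sqrt{2}$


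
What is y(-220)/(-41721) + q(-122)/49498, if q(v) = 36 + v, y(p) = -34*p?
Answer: -186916523/1032553029 ≈ -0.18102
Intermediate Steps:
y(-220)/(-41721) + q(-122)/49498 = -34*(-220)/(-41721) + (36 - 122)/49498 = 7480*(-1/41721) - 86*1/49498 = -7480/41721 - 43/24749 = -186916523/1032553029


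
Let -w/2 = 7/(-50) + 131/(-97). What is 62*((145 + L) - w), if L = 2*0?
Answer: 21352552/2425 ≈ 8805.2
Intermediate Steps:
L = 0
w = 7229/2425 (w = -2*(7/(-50) + 131/(-97)) = -2*(7*(-1/50) + 131*(-1/97)) = -2*(-7/50 - 131/97) = -2*(-7229/4850) = 7229/2425 ≈ 2.9810)
62*((145 + L) - w) = 62*((145 + 0) - 1*7229/2425) = 62*(145 - 7229/2425) = 62*(344396/2425) = 21352552/2425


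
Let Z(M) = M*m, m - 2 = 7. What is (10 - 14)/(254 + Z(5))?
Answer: -4/299 ≈ -0.013378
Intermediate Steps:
m = 9 (m = 2 + 7 = 9)
Z(M) = 9*M (Z(M) = M*9 = 9*M)
(10 - 14)/(254 + Z(5)) = (10 - 14)/(254 + 9*5) = -4/(254 + 45) = -4/299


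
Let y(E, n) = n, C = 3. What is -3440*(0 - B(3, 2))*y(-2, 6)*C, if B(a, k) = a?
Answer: 185760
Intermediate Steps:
-3440*(0 - B(3, 2))*y(-2, 6)*C = -3440*(0 - 1*3)*6*3 = -3440*(0 - 3)*6*3 = -3440*(-3*6)*3 = -(-61920)*3 = -3440*(-54) = 185760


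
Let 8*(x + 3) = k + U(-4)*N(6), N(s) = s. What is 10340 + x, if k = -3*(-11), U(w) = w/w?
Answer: 82735/8 ≈ 10342.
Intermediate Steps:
U(w) = 1
k = 33
x = 15/8 (x = -3 + (33 + 1*6)/8 = -3 + (33 + 6)/8 = -3 + (⅛)*39 = -3 + 39/8 = 15/8 ≈ 1.8750)
10340 + x = 10340 + 15/8 = 82735/8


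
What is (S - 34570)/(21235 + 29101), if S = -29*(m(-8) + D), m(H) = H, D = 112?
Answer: -18793/25168 ≈ -0.74670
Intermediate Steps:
S = -3016 (S = -29*(-8 + 112) = -29*104 = -3016)
(S - 34570)/(21235 + 29101) = (-3016 - 34570)/(21235 + 29101) = -37586/50336 = -37586*1/50336 = -18793/25168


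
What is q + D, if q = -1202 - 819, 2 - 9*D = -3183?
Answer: -15004/9 ≈ -1667.1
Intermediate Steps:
D = 3185/9 (D = 2/9 - ⅑*(-3183) = 2/9 + 1061/3 = 3185/9 ≈ 353.89)
q = -2021
q + D = -2021 + 3185/9 = -15004/9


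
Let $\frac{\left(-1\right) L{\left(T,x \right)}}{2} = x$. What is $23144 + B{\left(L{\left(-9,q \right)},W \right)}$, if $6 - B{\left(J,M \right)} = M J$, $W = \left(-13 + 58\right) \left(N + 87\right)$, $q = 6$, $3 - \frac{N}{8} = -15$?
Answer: $147890$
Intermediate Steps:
$N = 144$ ($N = 24 - -120 = 24 + 120 = 144$)
$L{\left(T,x \right)} = - 2 x$
$W = 10395$ ($W = \left(-13 + 58\right) \left(144 + 87\right) = 45 \cdot 231 = 10395$)
$B{\left(J,M \right)} = 6 - J M$ ($B{\left(J,M \right)} = 6 - M J = 6 - J M$)
$23144 + B{\left(L{\left(-9,q \right)},W \right)} = 23144 - \left(-6 + \left(-2\right) 6 \cdot 10395\right) = 23144 - \left(-6 - 124740\right) = 23144 + \left(6 + 124740\right) = 23144 + 124746 = 147890$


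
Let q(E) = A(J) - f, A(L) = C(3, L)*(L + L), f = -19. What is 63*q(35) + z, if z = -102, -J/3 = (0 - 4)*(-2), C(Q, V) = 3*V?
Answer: 218823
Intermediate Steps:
J = -24 (J = -3*(0 - 4)*(-2) = -(-12)*(-2) = -3*8 = -24)
A(L) = 6*L² (A(L) = (3*L)*(L + L) = (3*L)*(2*L) = 6*L²)
q(E) = 3475 (q(E) = 6*(-24)² - 1*(-19) = 6*576 + 19 = 3456 + 19 = 3475)
63*q(35) + z = 63*3475 - 102 = 218925 - 102 = 218823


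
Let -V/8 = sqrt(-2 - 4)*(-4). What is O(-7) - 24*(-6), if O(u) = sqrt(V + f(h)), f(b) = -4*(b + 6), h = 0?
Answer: 144 + 2*sqrt(-6 + 8*I*sqrt(6)) ≈ 149.38 + 7.2793*I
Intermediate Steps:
f(b) = -24 - 4*b (f(b) = -4*(6 + b) = -24 - 4*b)
V = 32*I*sqrt(6) (V = -8*sqrt(-2 - 4)*(-4) = -8*sqrt(-6)*(-4) = -8*I*sqrt(6)*(-4) = -(-32)*I*sqrt(6) = 32*I*sqrt(6) ≈ 78.384*I)
O(u) = sqrt(-24 + 32*I*sqrt(6)) (O(u) = sqrt(32*I*sqrt(6) + (-24 - 4*0)) = sqrt(32*I*sqrt(6) + (-24 + 0)) = sqrt(32*I*sqrt(6) - 24) = sqrt(-24 + 32*I*sqrt(6)))
O(-7) - 24*(-6) = 2*sqrt(-6 + 8*I*sqrt(6)) - 24*(-6) = 2*sqrt(-6 + 8*I*sqrt(6)) + 144 = 144 + 2*sqrt(-6 + 8*I*sqrt(6))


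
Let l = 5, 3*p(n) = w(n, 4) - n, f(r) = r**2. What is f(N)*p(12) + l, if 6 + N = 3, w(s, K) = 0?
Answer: -31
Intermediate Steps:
N = -3 (N = -6 + 3 = -3)
p(n) = -n/3 (p(n) = (0 - n)/3 = (-n)/3 = -n/3)
f(N)*p(12) + l = (-3)**2*(-1/3*12) + 5 = 9*(-4) + 5 = -36 + 5 = -31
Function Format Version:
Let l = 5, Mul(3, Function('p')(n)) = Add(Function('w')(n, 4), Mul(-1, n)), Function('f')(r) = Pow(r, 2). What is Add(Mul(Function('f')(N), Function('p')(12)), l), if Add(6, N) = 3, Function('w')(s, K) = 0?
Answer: -31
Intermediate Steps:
N = -3 (N = Add(-6, 3) = -3)
Function('p')(n) = Mul(Rational(-1, 3), n) (Function('p')(n) = Mul(Rational(1, 3), Add(0, Mul(-1, n))) = Mul(Rational(1, 3), Mul(-1, n)) = Mul(Rational(-1, 3), n))
Add(Mul(Function('f')(N), Function('p')(12)), l) = Add(Mul(Pow(-3, 2), Mul(Rational(-1, 3), 12)), 5) = Add(Mul(9, -4), 5) = Add(-36, 5) = -31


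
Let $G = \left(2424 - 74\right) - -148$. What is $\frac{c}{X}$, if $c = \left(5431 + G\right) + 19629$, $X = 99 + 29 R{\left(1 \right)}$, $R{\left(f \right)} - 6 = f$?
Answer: $\frac{13779}{151} \approx 91.252$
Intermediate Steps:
$G = 2498$ ($G = 2350 + 148 = 2498$)
$R{\left(f \right)} = 6 + f$
$X = 302$ ($X = 99 + 29 \left(6 + 1\right) = 99 + 29 \cdot 7 = 99 + 203 = 302$)
$c = 27558$ ($c = \left(5431 + 2498\right) + 19629 = 7929 + 19629 = 27558$)
$\frac{c}{X} = \frac{27558}{302} = 27558 \cdot \frac{1}{302} = \frac{13779}{151}$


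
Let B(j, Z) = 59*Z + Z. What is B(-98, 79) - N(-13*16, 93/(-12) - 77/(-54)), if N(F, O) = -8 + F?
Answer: 4956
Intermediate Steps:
B(j, Z) = 60*Z
B(-98, 79) - N(-13*16, 93/(-12) - 77/(-54)) = 60*79 - (-8 - 13*16) = 4740 - (-8 - 208) = 4740 - 1*(-216) = 4740 + 216 = 4956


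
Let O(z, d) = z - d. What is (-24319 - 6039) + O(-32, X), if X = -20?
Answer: -30370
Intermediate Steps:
(-24319 - 6039) + O(-32, X) = (-24319 - 6039) + (-32 - 1*(-20)) = -30358 + (-32 + 20) = -30358 - 12 = -30370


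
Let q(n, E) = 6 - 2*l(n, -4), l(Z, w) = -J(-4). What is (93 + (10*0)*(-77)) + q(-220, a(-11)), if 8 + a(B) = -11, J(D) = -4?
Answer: 91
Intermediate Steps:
a(B) = -19 (a(B) = -8 - 11 = -19)
l(Z, w) = 4 (l(Z, w) = -1*(-4) = 4)
q(n, E) = -2 (q(n, E) = 6 - 2*4 = 6 - 8 = -2)
(93 + (10*0)*(-77)) + q(-220, a(-11)) = (93 + (10*0)*(-77)) - 2 = (93 + 0*(-77)) - 2 = (93 + 0) - 2 = 93 - 2 = 91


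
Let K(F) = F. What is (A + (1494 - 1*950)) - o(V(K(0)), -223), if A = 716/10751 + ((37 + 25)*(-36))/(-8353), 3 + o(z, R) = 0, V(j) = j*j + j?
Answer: 49152274321/89803103 ≈ 547.33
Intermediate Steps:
V(j) = j + j**2 (V(j) = j**2 + j = j + j**2)
o(z, R) = -3 (o(z, R) = -3 + 0 = -3)
A = 29976980/89803103 (A = 716*(1/10751) + (62*(-36))*(-1/8353) = 716/10751 - 2232*(-1/8353) = 716/10751 + 2232/8353 = 29976980/89803103 ≈ 0.33381)
(A + (1494 - 1*950)) - o(V(K(0)), -223) = (29976980/89803103 + (1494 - 1*950)) - 1*(-3) = (29976980/89803103 + (1494 - 950)) + 3 = (29976980/89803103 + 544) + 3 = 48882865012/89803103 + 3 = 49152274321/89803103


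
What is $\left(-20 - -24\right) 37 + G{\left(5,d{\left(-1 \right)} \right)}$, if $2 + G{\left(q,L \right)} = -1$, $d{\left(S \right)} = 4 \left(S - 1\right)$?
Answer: $145$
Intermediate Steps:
$d{\left(S \right)} = -4 + 4 S$ ($d{\left(S \right)} = 4 \left(-1 + S\right) = -4 + 4 S$)
$G{\left(q,L \right)} = -3$ ($G{\left(q,L \right)} = -2 - 1 = -3$)
$\left(-20 - -24\right) 37 + G{\left(5,d{\left(-1 \right)} \right)} = \left(-20 - -24\right) 37 - 3 = \left(-20 + 24\right) 37 - 3 = 4 \cdot 37 - 3 = 148 - 3 = 145$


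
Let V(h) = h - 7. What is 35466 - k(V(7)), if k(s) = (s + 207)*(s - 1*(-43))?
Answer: 26565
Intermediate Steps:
V(h) = -7 + h
k(s) = (43 + s)*(207 + s) (k(s) = (207 + s)*(s + 43) = (207 + s)*(43 + s) = (43 + s)*(207 + s))
35466 - k(V(7)) = 35466 - (8901 + (-7 + 7)² + 250*(-7 + 7)) = 35466 - (8901 + 0² + 250*0) = 35466 - (8901 + 0 + 0) = 35466 - 1*8901 = 35466 - 8901 = 26565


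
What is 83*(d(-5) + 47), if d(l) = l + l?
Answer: 3071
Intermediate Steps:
d(l) = 2*l
83*(d(-5) + 47) = 83*(2*(-5) + 47) = 83*(-10 + 47) = 83*37 = 3071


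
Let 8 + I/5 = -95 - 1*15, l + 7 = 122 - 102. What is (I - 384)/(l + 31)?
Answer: -487/22 ≈ -22.136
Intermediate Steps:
l = 13 (l = -7 + (122 - 102) = -7 + 20 = 13)
I = -590 (I = -40 + 5*(-95 - 1*15) = -40 + 5*(-95 - 15) = -40 + 5*(-110) = -40 - 550 = -590)
(I - 384)/(l + 31) = (-590 - 384)/(13 + 31) = -974/44 = -974*1/44 = -487/22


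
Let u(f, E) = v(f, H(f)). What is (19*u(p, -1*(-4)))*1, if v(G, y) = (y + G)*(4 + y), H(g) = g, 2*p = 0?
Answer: 0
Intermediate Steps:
p = 0 (p = (1/2)*0 = 0)
v(G, y) = (4 + y)*(G + y) (v(G, y) = (G + y)*(4 + y) = (4 + y)*(G + y))
u(f, E) = 2*f**2 + 8*f (u(f, E) = f**2 + 4*f + 4*f + f*f = f**2 + 4*f + 4*f + f**2 = 2*f**2 + 8*f)
(19*u(p, -1*(-4)))*1 = (19*(2*0*(4 + 0)))*1 = (19*(2*0*4))*1 = (19*0)*1 = 0*1 = 0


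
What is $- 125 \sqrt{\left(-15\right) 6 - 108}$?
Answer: $- 375 i \sqrt{22} \approx - 1758.9 i$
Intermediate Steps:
$- 125 \sqrt{\left(-15\right) 6 - 108} = - 125 \sqrt{-90 - 108} = - 125 \sqrt{-198} = - 125 \cdot 3 i \sqrt{22} = - 375 i \sqrt{22}$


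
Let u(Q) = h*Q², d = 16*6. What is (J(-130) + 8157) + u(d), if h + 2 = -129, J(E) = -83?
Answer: -1199222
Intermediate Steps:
h = -131 (h = -2 - 129 = -131)
d = 96
u(Q) = -131*Q²
(J(-130) + 8157) + u(d) = (-83 + 8157) - 131*96² = 8074 - 131*9216 = 8074 - 1207296 = -1199222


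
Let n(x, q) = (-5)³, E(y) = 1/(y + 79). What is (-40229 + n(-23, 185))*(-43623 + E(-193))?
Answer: 100340685071/57 ≈ 1.7604e+9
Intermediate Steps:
E(y) = 1/(79 + y)
n(x, q) = -125
(-40229 + n(-23, 185))*(-43623 + E(-193)) = (-40229 - 125)*(-43623 + 1/(79 - 193)) = -40354*(-43623 + 1/(-114)) = -40354*(-43623 - 1/114) = -40354*(-4973023/114) = 100340685071/57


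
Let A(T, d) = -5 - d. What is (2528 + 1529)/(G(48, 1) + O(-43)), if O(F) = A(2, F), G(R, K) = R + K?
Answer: 4057/87 ≈ 46.632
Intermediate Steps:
G(R, K) = K + R
O(F) = -5 - F
(2528 + 1529)/(G(48, 1) + O(-43)) = (2528 + 1529)/((1 + 48) + (-5 - 1*(-43))) = 4057/(49 + (-5 + 43)) = 4057/(49 + 38) = 4057/87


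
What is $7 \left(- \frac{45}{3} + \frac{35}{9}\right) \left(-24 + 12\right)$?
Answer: $\frac{2800}{3} \approx 933.33$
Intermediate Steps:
$7 \left(- \frac{45}{3} + \frac{35}{9}\right) \left(-24 + 12\right) = 7 \left(\left(-45\right) \frac{1}{3} + 35 \cdot \frac{1}{9}\right) \left(-12\right) = 7 \left(-15 + \frac{35}{9}\right) \left(-12\right) = 7 \left(- \frac{100}{9}\right) \left(-12\right) = \left(- \frac{700}{9}\right) \left(-12\right) = \frac{2800}{3}$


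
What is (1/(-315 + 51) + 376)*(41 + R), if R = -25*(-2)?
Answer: 9032933/264 ≈ 34216.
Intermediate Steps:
R = 50
(1/(-315 + 51) + 376)*(41 + R) = (1/(-315 + 51) + 376)*(41 + 50) = (1/(-264) + 376)*91 = (-1/264 + 376)*91 = (99263/264)*91 = 9032933/264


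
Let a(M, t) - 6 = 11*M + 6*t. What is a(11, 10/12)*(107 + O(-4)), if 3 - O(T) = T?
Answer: 15048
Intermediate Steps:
O(T) = 3 - T
a(M, t) = 6 + 6*t + 11*M (a(M, t) = 6 + (11*M + 6*t) = 6 + (6*t + 11*M) = 6 + 6*t + 11*M)
a(11, 10/12)*(107 + O(-4)) = (6 + 6*(10/12) + 11*11)*(107 + (3 - 1*(-4))) = (6 + 6*(10*(1/12)) + 121)*(107 + (3 + 4)) = (6 + 6*(⅚) + 121)*(107 + 7) = (6 + 5 + 121)*114 = 132*114 = 15048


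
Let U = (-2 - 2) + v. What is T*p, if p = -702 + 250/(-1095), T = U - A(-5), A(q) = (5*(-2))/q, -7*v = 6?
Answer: 2460608/511 ≈ 4815.3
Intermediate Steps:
v = -6/7 (v = -⅐*6 = -6/7 ≈ -0.85714)
U = -34/7 (U = (-2 - 2) - 6/7 = -4 - 6/7 = -34/7 ≈ -4.8571)
A(q) = -10/q
T = -48/7 (T = -34/7 - (-10)/(-5) = -34/7 - (-10)*(-1)/5 = -34/7 - 1*2 = -34/7 - 2 = -48/7 ≈ -6.8571)
p = -153788/219 (p = -702 + 250*(-1/1095) = -702 - 50/219 = -153788/219 ≈ -702.23)
T*p = -48/7*(-153788/219) = 2460608/511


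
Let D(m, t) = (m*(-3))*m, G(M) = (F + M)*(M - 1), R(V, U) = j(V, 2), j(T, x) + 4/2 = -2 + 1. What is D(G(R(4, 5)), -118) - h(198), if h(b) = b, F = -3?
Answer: -1926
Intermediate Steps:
j(T, x) = -3 (j(T, x) = -2 + (-2 + 1) = -2 - 1 = -3)
R(V, U) = -3
G(M) = (-1 + M)*(-3 + M) (G(M) = (-3 + M)*(M - 1) = (-3 + M)*(-1 + M) = (-1 + M)*(-3 + M))
D(m, t) = -3*m² (D(m, t) = (-3*m)*m = -3*m²)
D(G(R(4, 5)), -118) - h(198) = -3*(3 + (-3)² - 4*(-3))² - 1*198 = -3*(3 + 9 + 12)² - 198 = -3*24² - 198 = -3*576 - 198 = -1728 - 198 = -1926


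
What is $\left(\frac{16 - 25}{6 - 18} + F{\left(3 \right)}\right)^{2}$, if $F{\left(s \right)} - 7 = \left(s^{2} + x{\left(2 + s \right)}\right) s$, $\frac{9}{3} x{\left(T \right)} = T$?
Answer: $\frac{25281}{16} \approx 1580.1$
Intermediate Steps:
$x{\left(T \right)} = \frac{T}{3}$
$F{\left(s \right)} = 7 + s \left(\frac{2}{3} + s^{2} + \frac{s}{3}\right)$ ($F{\left(s \right)} = 7 + \left(s^{2} + \frac{2 + s}{3}\right) s = 7 + \left(s^{2} + \left(\frac{2}{3} + \frac{s}{3}\right)\right) s = 7 + \left(\frac{2}{3} + s^{2} + \frac{s}{3}\right) s = 7 + s \left(\frac{2}{3} + s^{2} + \frac{s}{3}\right)$)
$\left(\frac{16 - 25}{6 - 18} + F{\left(3 \right)}\right)^{2} = \left(\frac{16 - 25}{6 - 18} + \left(7 + 3^{3} + \frac{1}{3} \cdot 3 \left(2 + 3\right)\right)\right)^{2} = \left(- \frac{9}{-12} + \left(7 + 27 + \frac{1}{3} \cdot 3 \cdot 5\right)\right)^{2} = \left(\left(-9\right) \left(- \frac{1}{12}\right) + \left(7 + 27 + 5\right)\right)^{2} = \left(\frac{3}{4} + 39\right)^{2} = \left(\frac{159}{4}\right)^{2} = \frac{25281}{16}$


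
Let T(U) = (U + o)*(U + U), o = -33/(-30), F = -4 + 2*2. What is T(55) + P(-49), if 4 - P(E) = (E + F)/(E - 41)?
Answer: 555701/90 ≈ 6174.5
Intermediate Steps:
F = 0 (F = -4 + 4 = 0)
o = 11/10 (o = -33*(-1/30) = 11/10 ≈ 1.1000)
T(U) = 2*U*(11/10 + U) (T(U) = (U + 11/10)*(U + U) = (11/10 + U)*(2*U) = 2*U*(11/10 + U))
P(E) = 4 - E/(-41 + E) (P(E) = 4 - (E + 0)/(E - 41) = 4 - E/(-41 + E))
T(55) + P(-49) = (1/5)*55*(11 + 10*55) + (-164 + 3*(-49))/(-41 - 49) = (1/5)*55*(11 + 550) + (-164 - 147)/(-90) = (1/5)*55*561 - 1/90*(-311) = 6171 + 311/90 = 555701/90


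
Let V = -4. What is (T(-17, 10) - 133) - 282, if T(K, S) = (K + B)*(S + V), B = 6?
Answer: -481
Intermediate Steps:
T(K, S) = (-4 + S)*(6 + K) (T(K, S) = (K + 6)*(S - 4) = (6 + K)*(-4 + S) = (-4 + S)*(6 + K))
(T(-17, 10) - 133) - 282 = ((-24 - 4*(-17) + 6*10 - 17*10) - 133) - 282 = ((-24 + 68 + 60 - 170) - 133) - 282 = (-66 - 133) - 282 = -199 - 282 = -481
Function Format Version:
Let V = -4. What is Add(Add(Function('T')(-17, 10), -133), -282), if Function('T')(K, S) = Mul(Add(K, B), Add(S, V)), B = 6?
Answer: -481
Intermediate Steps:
Function('T')(K, S) = Mul(Add(-4, S), Add(6, K)) (Function('T')(K, S) = Mul(Add(K, 6), Add(S, -4)) = Mul(Add(6, K), Add(-4, S)) = Mul(Add(-4, S), Add(6, K)))
Add(Add(Function('T')(-17, 10), -133), -282) = Add(Add(Add(-24, Mul(-4, -17), Mul(6, 10), Mul(-17, 10)), -133), -282) = Add(Add(Add(-24, 68, 60, -170), -133), -282) = Add(Add(-66, -133), -282) = Add(-199, -282) = -481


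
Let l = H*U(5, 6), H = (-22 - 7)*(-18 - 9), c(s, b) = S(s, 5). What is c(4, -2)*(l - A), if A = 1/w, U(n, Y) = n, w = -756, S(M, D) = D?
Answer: 14798705/756 ≈ 19575.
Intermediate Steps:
c(s, b) = 5
A = -1/756 (A = 1/(-756) = -1/756 ≈ -0.0013228)
H = 783 (H = -29*(-27) = 783)
l = 3915 (l = 783*5 = 3915)
c(4, -2)*(l - A) = 5*(3915 - 1*(-1/756)) = 5*(3915 + 1/756) = 5*(2959741/756) = 14798705/756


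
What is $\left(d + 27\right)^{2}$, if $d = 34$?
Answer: $3721$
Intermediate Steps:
$\left(d + 27\right)^{2} = \left(34 + 27\right)^{2} = 61^{2} = 3721$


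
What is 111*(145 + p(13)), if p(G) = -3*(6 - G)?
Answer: 18426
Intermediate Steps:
p(G) = -18 + 3*G
111*(145 + p(13)) = 111*(145 + (-18 + 3*13)) = 111*(145 + (-18 + 39)) = 111*(145 + 21) = 111*166 = 18426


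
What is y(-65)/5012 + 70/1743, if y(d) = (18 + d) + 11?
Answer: 10289/311997 ≈ 0.032978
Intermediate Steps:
y(d) = 29 + d
y(-65)/5012 + 70/1743 = (29 - 65)/5012 + 70/1743 = -36*1/5012 + 70*(1/1743) = -9/1253 + 10/249 = 10289/311997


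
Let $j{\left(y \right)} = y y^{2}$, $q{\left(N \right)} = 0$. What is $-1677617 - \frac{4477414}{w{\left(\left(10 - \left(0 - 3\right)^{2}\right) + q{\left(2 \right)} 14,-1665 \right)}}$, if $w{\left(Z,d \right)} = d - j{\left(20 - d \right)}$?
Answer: $- \frac{4012940211227508}{2392047895} \approx -1.6776 \cdot 10^{6}$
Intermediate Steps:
$j{\left(y \right)} = y^{3}$
$w{\left(Z,d \right)} = d - \left(20 - d\right)^{3}$
$-1677617 - \frac{4477414}{w{\left(\left(10 - \left(0 - 3\right)^{2}\right) + q{\left(2 \right)} 14,-1665 \right)}} = -1677617 - \frac{4477414}{-1665 + \left(-20 - 1665\right)^{3}} = -1677617 - \frac{4477414}{-1665 + \left(-1685\right)^{3}} = -1677617 - \frac{4477414}{-1665 - 4784094125} = -1677617 - \frac{4477414}{-4784095790} = -1677617 - - \frac{2238707}{2392047895} = -1677617 + \frac{2238707}{2392047895} = - \frac{4012940211227508}{2392047895}$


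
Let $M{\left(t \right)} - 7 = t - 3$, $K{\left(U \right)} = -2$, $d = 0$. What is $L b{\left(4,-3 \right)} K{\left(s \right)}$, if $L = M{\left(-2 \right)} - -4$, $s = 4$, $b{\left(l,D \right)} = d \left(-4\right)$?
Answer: $0$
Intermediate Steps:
$b{\left(l,D \right)} = 0$ ($b{\left(l,D \right)} = 0 \left(-4\right) = 0$)
$M{\left(t \right)} = 4 + t$ ($M{\left(t \right)} = 7 + \left(t - 3\right) = 7 + \left(-3 + t\right) = 4 + t$)
$L = 6$ ($L = \left(4 - 2\right) - -4 = 2 + 4 = 6$)
$L b{\left(4,-3 \right)} K{\left(s \right)} = 6 \cdot 0 \left(-2\right) = 0 \left(-2\right) = 0$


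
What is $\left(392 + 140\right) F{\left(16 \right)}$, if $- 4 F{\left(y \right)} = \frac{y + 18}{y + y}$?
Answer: $- \frac{2261}{16} \approx -141.31$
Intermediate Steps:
$F{\left(y \right)} = - \frac{18 + y}{8 y}$ ($F{\left(y \right)} = - \frac{\left(y + 18\right) \frac{1}{y + y}}{4} = - \frac{\left(18 + y\right) \frac{1}{2 y}}{4} = - \frac{\frac{1}{2} \frac{1}{y} \left(18 + y\right)}{4} = - \frac{18 + y}{8 y}$)
$\left(392 + 140\right) F{\left(16 \right)} = \left(392 + 140\right) \frac{-18 - 16}{8 \cdot 16} = 532 \cdot \frac{1}{8} \cdot \frac{1}{16} \left(-18 - 16\right) = 532 \cdot \frac{1}{8} \cdot \frac{1}{16} \left(-34\right) = 532 \left(- \frac{17}{64}\right) = - \frac{2261}{16}$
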